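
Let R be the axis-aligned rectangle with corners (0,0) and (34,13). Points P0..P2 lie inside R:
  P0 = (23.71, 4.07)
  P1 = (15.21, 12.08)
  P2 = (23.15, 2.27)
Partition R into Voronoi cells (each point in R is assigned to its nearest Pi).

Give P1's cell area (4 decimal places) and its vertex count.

1. box [0,34]×[0,13]: [(0, 0) (34, 0) (34, 13) (0, 13)]
2. ⊥bis P1·P0 via (19.46,8.075): [(0, 0) (11.8505, 0) (24.1011, 13) (0, 13)]  |A|=233.6853
3. ⊥bis P1·P2 via (19.18,7.175): [(0, 0) (10.3152, 0) (16.7857, 5.2371) (24.1011, 13) (0, 13)]  |A|=229.665
4. canonical 5-gon: [(0, 0) (10.3152, 0) (16.7857, 5.2371) (24.1011, 13) (0, 13)]
5. shoelace: 229.665

Area of P1's cell: 229.6650 (5 vertices)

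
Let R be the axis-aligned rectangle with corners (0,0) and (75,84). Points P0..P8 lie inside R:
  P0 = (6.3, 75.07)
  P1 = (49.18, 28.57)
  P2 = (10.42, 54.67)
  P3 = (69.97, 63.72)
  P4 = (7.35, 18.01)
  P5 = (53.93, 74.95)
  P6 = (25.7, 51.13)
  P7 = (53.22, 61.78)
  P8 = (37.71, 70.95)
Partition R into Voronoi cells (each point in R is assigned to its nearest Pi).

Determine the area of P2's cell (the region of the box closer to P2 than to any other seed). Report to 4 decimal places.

Area of P2's cell: 507.3541

1. box [0,75]×[0,84]: [(0, 0) (75, 0) (75, 84) (0, 84)]
2. ⊥bis P2·P0 via (8.36,64.87): [(0, 63.1816) (0, 0) (75, 0) (75, 78.3287)]  |A|=5306.6353
3. ⊥bis P2·P1 via (29.8,41.62): [(51.2949, 73.5412) (0, 63.1816) (0, 0) (1.7741, 0)]  |A|=1685.6837
4. ⊥bis P2·P3 via (40.195,59.195): [(40.4601, 57.4508) (38.4102, 70.939) (0, 63.1816) (0, 0) (1.7741, 0)]  |A|=1596.1215
5. ⊥bis P2·P4 via (8.885,36.34): [(25.3179, 34.9639) (40.4601, 57.4508) (38.4102, 70.939) (0, 63.1816) (0, 37.0841)]  |A|=1095.6602
6. ⊥bis P2·P5 via (32.175,64.81): [(25.3179, 34.9639) (37.591, 53.1901) (30.1005, 69.2607) (0, 63.1816) (0, 37.0841)]  |A|=998.8878
7. ⊥bis P2·P6 via (18.06,52.9): [(14.1219, 35.9015) (21.4454, 67.5127) (0, 63.1816) (0, 37.0841)]  |A|=507.3718
8. ⊥bis P2·P7 via (31.82,58.225): [(14.1219, 35.9015) (21.4454, 67.5127) (0, 63.1816) (0, 37.0841)]  |A|=507.3718
9. ⊥bis P2·P8 via (24.065,62.81): [(14.1219, 35.9015) (21.3934, 67.2883) (21.2795, 67.4792) (0, 63.1816) (0, 37.0841)]  |A|=507.3541
10. canonical 5-gon: [(14.1219, 35.9015) (21.3934, 67.2883) (21.2795, 67.4792) (0, 63.1816) (0, 37.0841)]
11. shoelace: 507.3541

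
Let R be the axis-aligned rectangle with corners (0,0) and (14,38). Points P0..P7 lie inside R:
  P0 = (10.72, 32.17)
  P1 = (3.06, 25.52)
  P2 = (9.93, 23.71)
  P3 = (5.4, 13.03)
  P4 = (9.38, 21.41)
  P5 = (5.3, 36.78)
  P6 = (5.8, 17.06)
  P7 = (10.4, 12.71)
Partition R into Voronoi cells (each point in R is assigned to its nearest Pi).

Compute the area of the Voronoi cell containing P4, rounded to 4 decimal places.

Area of P4's cell: 36.3699

1. box [0,14]×[0,38]: [(0, 0) (14, 0) (14, 38) (0, 38)]
2. ⊥bis P4·P0 via (10.05,26.79): [(0, 28.0416) (0, 0) (14, 0) (14, 26.2981)]  |A|=380.3777
3. ⊥bis P4·P1 via (6.22,23.465): [(8.5072, 26.9821) (0, 13.9004) (0, 0) (14, 0) (14, 26.2981)]  |A|=320.2265
4. ⊥bis P4·P2 via (9.655,22.56): [(6.173, 23.3927) (0, 13.9004) (0, 0) (14, 0) (14, 21.521)]  |A|=290.8748
5. ⊥bis P4·P3 via (7.39,17.22): [(6.173, 23.3927) (3.3932, 19.1182) (14, 14.0806) (14, 21.521)]  |A|=58.7884
6. ⊥bis P4·P5 via (7.34,29.095): [(6.173, 23.3927) (3.3932, 19.1182) (14, 14.0806) (14, 21.521)]  |A|=58.7884
7. ⊥bis P4·P6 via (7.59,19.235): [(6.173, 23.3927) (4.9058, 21.4441) (13.6523, 14.2458) (14, 14.0806) (14, 21.521)]  |A|=43.1729
8. ⊥bis P4·P7 via (9.89,17.06): [(6.173, 23.3927) (4.9058, 21.4441) (10.1901, 17.0952) (14, 17.5419) (14, 21.521)]  |A|=36.3699
9. canonical 5-gon: [(6.173, 23.3927) (4.9058, 21.4441) (10.1901, 17.0952) (14, 17.5419) (14, 21.521)]
10. shoelace: 36.3699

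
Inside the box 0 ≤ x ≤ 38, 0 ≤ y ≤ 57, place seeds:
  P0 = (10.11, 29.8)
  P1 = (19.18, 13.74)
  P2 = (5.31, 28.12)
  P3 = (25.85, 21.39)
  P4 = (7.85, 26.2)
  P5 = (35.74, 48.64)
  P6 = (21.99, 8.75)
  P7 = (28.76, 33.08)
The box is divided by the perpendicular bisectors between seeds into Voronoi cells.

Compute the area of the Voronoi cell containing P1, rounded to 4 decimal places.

Area of P1's cell: 246.4481

1. box [0,38]×[0,57]: [(0, 0) (38, 0) (38, 57) (0, 57)]
2. ⊥bis P1·P0 via (14.645,21.77): [(0, 13.4991) (0, 0) (38, 0) (38, 34.9599)]  |A|=920.7217
3. ⊥bis P1·P2 via (12.245,20.93): [(10.9557, 19.6865) (0, 9.1193) (0, 0) (38, 0) (38, 34.9599)]  |A|=896.7294
4. ⊥bis P1·P3 via (22.515,17.565): [(16.4943, 22.8144) (10.9557, 19.6865) (0, 9.1193) (0, 0) (38, 0) (38, 4.0637)]  |A|=564.5073
5. ⊥bis P1·P4 via (13.515,19.97): [(16.5703, 22.7482) (0, 7.6807) (0, 0) (38, 0) (38, 4.0637)]  |A|=539.393
6. ⊥bis P1·P5 via (27.46,31.19): [(16.5703, 22.7482) (0, 7.6807) (0, 0) (38, 0) (38, 4.0637)]  |A|=539.393
7. ⊥bis P1·P6 via (20.585,11.245): [(26.1618, 14.3854) (16.5703, 22.7482) (0, 7.6807) (0, 0) (0.6161, 0)]  |A|=246.4481
8. ⊥bis P1·P7 via (23.97,23.41): [(26.1618, 14.3854) (16.5703, 22.7482) (0, 7.6807) (0, 0) (0.6161, 0)]  |A|=246.4481
9. canonical 5-gon: [(26.1618, 14.3854) (16.5703, 22.7482) (0, 7.6807) (0, 0) (0.6161, 0)]
10. shoelace: 246.4481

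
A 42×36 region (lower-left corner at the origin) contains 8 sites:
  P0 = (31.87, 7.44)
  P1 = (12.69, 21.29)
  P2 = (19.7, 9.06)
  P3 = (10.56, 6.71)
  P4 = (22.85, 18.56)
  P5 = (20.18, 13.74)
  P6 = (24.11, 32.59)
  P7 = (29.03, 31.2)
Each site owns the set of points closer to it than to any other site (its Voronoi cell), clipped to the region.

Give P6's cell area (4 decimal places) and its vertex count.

1. box [0,42]×[0,36]: [(0, 0) (42, 0) (42, 36) (0, 36)]
2. ⊥bis P6·P0 via (27.99,20.015): [(0, 11.3787) (42, 24.3378) (42, 36) (0, 36)]  |A|=761.9537
3. ⊥bis P6·P1 via (18.4,26.94): [(25.8926, 19.3678) (42, 24.3378) (42, 36) (9.4352, 36)]  |A|=364.7356
4. ⊥bis P6·P2 via (21.905,20.825): [(25.0303, 20.2392) (27.3237, 19.8094) (42, 24.3378) (42, 36) (9.4352, 36)]  |A|=363.9217
5. ⊥bis P6·P3 via (17.335,19.65): [(25.0303, 20.2392) (27.3237, 19.8094) (42, 24.3378) (42, 36) (9.4352, 36)]  |A|=363.9217
6. ⊥bis P6·P4 via (23.48,25.575): [(19.3869, 25.9426) (40.9306, 24.0078) (42, 24.3378) (42, 36) (9.4352, 36)]  |A|=300.2071
7. ⊥bis P6·P5 via (22.145,23.165): [(19.3869, 25.9426) (40.9306, 24.0078) (42, 24.3378) (42, 36) (9.4352, 36)]  |A|=300.2071
8. ⊥bis P6·P7 via (26.57,31.895): [(19.3869, 25.9426) (24.7522, 25.4607) (27.7297, 36) (9.4352, 36)]  |A|=120.9882
9. canonical 4-gon: [(19.3869, 25.9426) (24.7522, 25.4607) (27.7297, 36) (9.4352, 36)]
10. shoelace: 120.9882

Area of P6's cell: 120.9882 (4 vertices)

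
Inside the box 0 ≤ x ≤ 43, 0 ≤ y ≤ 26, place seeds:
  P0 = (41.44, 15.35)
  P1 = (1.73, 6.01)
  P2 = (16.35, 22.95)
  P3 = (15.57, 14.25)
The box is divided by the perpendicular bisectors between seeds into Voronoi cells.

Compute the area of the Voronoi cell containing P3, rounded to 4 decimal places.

1. box [0,43]×[0,26]: [(0, 0) (43, 0) (43, 26) (0, 26)]
2. ⊥bis P3·P0 via (28.505,14.8): [(0, 0) (29.1343, 0) (28.0288, 26) (0, 26)]  |A|=743.1199
3. ⊥bis P3·P1 via (8.65,10.13): [(0, 24.6586) (14.6812, 0) (29.1343, 0) (28.0288, 26) (0, 26)]  |A|=562.1113
4. ⊥bis P3·P2 via (15.96,18.6): [(2.9106, 19.7699) (14.6812, 0) (29.1343, 0) (28.3908, 17.4855)]  |A|=364.7869
5. canonical 4-gon: [(2.9106, 19.7699) (14.6812, 0) (29.1343, 0) (28.3908, 17.4855)]
6. shoelace: 364.7869

Area of P3's cell: 364.7869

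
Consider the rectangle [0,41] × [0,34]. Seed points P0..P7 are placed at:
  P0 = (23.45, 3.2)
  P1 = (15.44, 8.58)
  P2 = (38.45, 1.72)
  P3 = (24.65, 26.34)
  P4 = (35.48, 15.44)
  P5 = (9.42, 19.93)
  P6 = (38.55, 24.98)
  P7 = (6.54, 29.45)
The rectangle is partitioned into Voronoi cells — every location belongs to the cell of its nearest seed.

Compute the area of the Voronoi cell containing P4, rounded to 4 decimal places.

Area of P4's cell: 170.7394

1. box [0,41]×[0,34]: [(0, 0) (41, 0) (41, 34) (0, 34)]
2. ⊥bis P4·P0 via (29.465,9.32): [(38.9477, 0) (41, 0) (41, 34) (4.3542, 34)]  |A|=657.8682
3. ⊥bis P4·P1 via (25.46,12.01): [(24.8171, 13.8882) (38.9477, 0) (41, 0) (41, 34) (17.9325, 34)]  |A|=521.326
4. ⊥bis P4·P2 via (36.965,8.58): [(24.8171, 13.8882) (31.4357, 7.3831) (41, 9.4535) (41, 34) (17.9325, 34)]  |A|=468.5422
5. ⊥bis P4·P3 via (30.065,20.89): [(24.3605, 15.2221) (24.8171, 13.8882) (31.4357, 7.3831) (41, 9.4535) (41, 31.7548)]  |A|=233.2825
6. ⊥bis P4·P5 via (22.45,17.685): [(24.3605, 15.2221) (24.8171, 13.8882) (31.4357, 7.3831) (41, 9.4535) (41, 31.7548)]  |A|=233.2825
7. ⊥bis P4·P6 via (37.015,20.21): [(31.2483, 22.0657) (24.3605, 15.2221) (24.8171, 13.8882) (31.4357, 7.3831) (41, 9.4535) (41, 18.9276)]  |A|=170.7394
8. ⊥bis P4·P7 via (21.01,22.445): [(31.2483, 22.0657) (24.3605, 15.2221) (24.8171, 13.8882) (31.4357, 7.3831) (41, 9.4535) (41, 18.9276)]  |A|=170.7394
9. canonical 6-gon: [(31.2483, 22.0657) (24.3605, 15.2221) (24.8171, 13.8882) (31.4357, 7.3831) (41, 9.4535) (41, 18.9276)]
10. shoelace: 170.7394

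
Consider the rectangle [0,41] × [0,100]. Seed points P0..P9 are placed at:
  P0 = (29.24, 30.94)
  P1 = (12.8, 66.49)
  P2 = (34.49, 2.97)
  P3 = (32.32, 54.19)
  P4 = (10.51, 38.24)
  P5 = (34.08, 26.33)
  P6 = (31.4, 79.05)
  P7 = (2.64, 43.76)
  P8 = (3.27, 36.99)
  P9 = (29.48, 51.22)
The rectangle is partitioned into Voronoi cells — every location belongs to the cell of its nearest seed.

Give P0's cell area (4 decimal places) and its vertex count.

Area of P0's cell: 363.0251 (5 vertices)

1. box [0,41]×[0,100]: [(0, 0) (41, 0) (41, 100) (0, 100)]
2. ⊥bis P0·P1 via (21.02,48.715): [(0, 38.9944) (0, 0) (41, 0) (41, 57.9547)]  |A|=1987.4556
3. ⊥bis P0·P2 via (31.865,16.955): [(0, 38.9944) (0, 10.9739) (41, 18.6696) (41, 57.9547)]  |A|=1379.7628
4. ⊥bis P0·P3 via (30.78,42.565): [(12.8558, 44.9395) (0, 38.9944) (0, 10.9739) (41, 18.6696) (41, 41.2111)]  |A|=1144.1454
5. ⊥bis P0·P4 via (19.875,34.59): [(23.366, 43.5472) (11.5129, 13.1349) (41, 18.6696) (41, 41.2111)]  |A|=614.3304
6. ⊥bis P0·P5 via (31.66,28.635): [(23.366, 43.5472) (11.5129, 13.1349) (18.0685, 14.3654) (41, 38.441) (41, 41.2111)]  |A|=387.637
7. ⊥bis P0·P6 via (30.32,54.995): [(23.366, 43.5472) (11.5129, 13.1349) (18.0685, 14.3654) (41, 38.441) (41, 41.2111)]  |A|=387.637
8. ⊥bis P0·P7 via (15.94,37.35): [(23.366, 43.5472) (11.5129, 13.1349) (18.0685, 14.3654) (41, 38.441) (41, 41.2111)]  |A|=387.637
9. ⊥bis P0·P8 via (16.255,33.965): [(23.366, 43.5472) (11.5129, 13.1349) (18.0685, 14.3654) (41, 38.441) (41, 41.2111)]  |A|=387.637
10. ⊥bis P0·P9 via (29.36,41.08): [(22.4364, 41.1619) (11.5129, 13.1349) (18.0685, 14.3654) (41, 38.441) (41, 40.9422)]  |A|=363.0251
11. canonical 5-gon: [(22.4364, 41.1619) (11.5129, 13.1349) (18.0685, 14.3654) (41, 38.441) (41, 40.9422)]
12. shoelace: 363.0251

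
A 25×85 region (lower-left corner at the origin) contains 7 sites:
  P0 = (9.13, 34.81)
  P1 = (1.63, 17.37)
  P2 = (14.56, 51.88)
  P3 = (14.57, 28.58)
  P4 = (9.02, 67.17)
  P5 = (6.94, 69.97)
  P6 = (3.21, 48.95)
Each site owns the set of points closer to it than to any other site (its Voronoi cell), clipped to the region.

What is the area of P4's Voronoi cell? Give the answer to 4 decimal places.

Area of P4's cell: 287.0284

1. box [0,25]×[0,85]: [(0, 0) (25, 0) (25, 85) (0, 85)]
2. ⊥bis P4·P0 via (9.075,50.99): [(0, 50.9592) (25, 51.0441) (25, 85) (0, 85)]  |A|=849.9589
3. ⊥bis P4·P1 via (5.325,42.27): [(0, 50.9592) (25, 51.0441) (25, 85) (0, 85)]  |A|=849.9589
4. ⊥bis P4·P2 via (11.79,59.525): [(0, 55.2531) (25, 64.3114) (25, 85) (0, 85)]  |A|=630.4437
5. ⊥bis P4·P3 via (11.795,47.875): [(0, 55.2531) (25, 64.3114) (25, 85) (0, 85)]  |A|=630.4437
6. ⊥bis P4·P5 via (7.98,68.57): [(0, 62.642) (0, 55.2531) (25, 64.3114) (25, 81.2134)]  |A|=303.6365
7. ⊥bis P4·P6 via (6.115,58.06): [(0, 62.642) (0, 60.01) (6.9829, 57.7832) (25, 64.3114) (25, 81.2134)]  |A|=287.0284
8. canonical 5-gon: [(0, 62.642) (0, 60.01) (6.9829, 57.7832) (25, 64.3114) (25, 81.2134)]
9. shoelace: 287.0284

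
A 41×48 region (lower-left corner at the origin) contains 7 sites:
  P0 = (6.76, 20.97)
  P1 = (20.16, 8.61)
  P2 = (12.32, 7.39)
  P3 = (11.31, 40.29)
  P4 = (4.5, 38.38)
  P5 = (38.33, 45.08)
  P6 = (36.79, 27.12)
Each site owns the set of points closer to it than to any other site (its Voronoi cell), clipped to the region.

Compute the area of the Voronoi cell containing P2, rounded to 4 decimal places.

Area of P2's cell: 219.9970

1. box [0,41]×[0,48]: [(0, 0) (41, 0) (41, 48) (0, 48)]
2. ⊥bis P2·P0 via (9.54,14.18): [(0, 10.2741) (0, 0) (41, 0) (41, 27.0605)]  |A|=765.3595
3. ⊥bis P2·P1 via (16.24,8): [(14.9346, 16.3887) (0, 10.2741) (0, 0) (17.4849, 0)]  |A|=219.997
4. ⊥bis P2·P3 via (11.815,23.84): [(14.9346, 16.3887) (0, 10.2741) (0, 0) (17.4849, 0)]  |A|=219.997
5. ⊥bis P2·P4 via (8.41,22.885): [(14.9346, 16.3887) (0, 10.2741) (0, 0) (17.4849, 0)]  |A|=219.997
6. ⊥bis P2·P5 via (25.325,26.235): [(14.9346, 16.3887) (0, 10.2741) (0, 0) (17.4849, 0)]  |A|=219.997
7. ⊥bis P2·P6 via (24.555,17.255): [(14.9346, 16.3887) (0, 10.2741) (0, 0) (17.4849, 0)]  |A|=219.997
8. canonical 4-gon: [(14.9346, 16.3887) (0, 10.2741) (0, 0) (17.4849, 0)]
9. shoelace: 219.997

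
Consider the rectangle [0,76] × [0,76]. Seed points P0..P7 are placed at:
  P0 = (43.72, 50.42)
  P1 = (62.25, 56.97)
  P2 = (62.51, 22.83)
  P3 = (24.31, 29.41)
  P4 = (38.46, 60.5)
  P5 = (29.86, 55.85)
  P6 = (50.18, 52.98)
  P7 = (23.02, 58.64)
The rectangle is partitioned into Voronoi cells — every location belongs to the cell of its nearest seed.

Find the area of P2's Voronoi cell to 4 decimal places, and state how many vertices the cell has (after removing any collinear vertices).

1. box [0,76]×[0,76]: [(0, 0) (76, 0) (76, 76) (0, 76)]
2. ⊥bis P2·P0 via (53.115,36.625): [(0, 0.4514) (0, 0) (76, 0) (76, 52.2107)]  |A|=2001.1577
3. ⊥bis P2·P1 via (62.38,39.9): [(57.8734, 39.8657) (0, 0.4514) (0, 0) (76, 0) (76, 40.0037)]  |A|=1890.5223
4. ⊥bis P2·P3 via (43.41,26.12): [(57.8734, 39.8657) (44.1702, 30.5332) (38.9108, 0) (76, 0) (76, 40.0037)]  |A|=1286.5189
5. ⊥bis P2·P4 via (50.485,41.665): [(57.8734, 39.8657) (44.1702, 30.5332) (38.9108, 0) (76, 0) (76, 40.0037)]  |A|=1286.5189
6. ⊥bis P2·P5 via (46.185,39.34): [(57.8734, 39.8657) (44.1702, 30.5332) (38.9108, 0) (76, 0) (76, 40.0037)]  |A|=1286.5189
7. ⊥bis P2·P6 via (56.345,37.905): [(61.2013, 39.891) (52.9646, 36.5226) (44.1702, 30.5332) (38.9108, 0) (76, 0) (76, 40.0037)]  |A|=1281.0182
8. ⊥bis P2·P7 via (42.765,40.735): [(61.2013, 39.891) (52.9646, 36.5226) (44.1702, 30.5332) (38.9108, 0) (76, 0) (76, 40.0037)]  |A|=1281.0182
9. canonical 6-gon: [(61.2013, 39.891) (52.9646, 36.5226) (44.1702, 30.5332) (38.9108, 0) (76, 0) (76, 40.0037)]
10. shoelace: 1281.0182

Area of P2's cell: 1281.0182 (6 vertices)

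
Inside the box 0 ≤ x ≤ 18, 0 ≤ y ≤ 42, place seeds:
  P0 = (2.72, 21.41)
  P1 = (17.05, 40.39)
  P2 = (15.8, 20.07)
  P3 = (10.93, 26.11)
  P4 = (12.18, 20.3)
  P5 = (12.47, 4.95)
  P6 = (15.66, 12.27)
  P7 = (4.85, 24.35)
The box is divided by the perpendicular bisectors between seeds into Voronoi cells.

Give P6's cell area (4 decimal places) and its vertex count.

1. box [0,18]×[0,42]: [(0, 0) (18, 0) (18, 42) (0, 42)]
2. ⊥bis P6·P0 via (9.19,16.84): [(0, 3.8292) (0, 0) (18, 0) (18, 29.3128)]  |A|=298.2781
3. ⊥bis P6·P1 via (16.355,26.33): [(15.9087, 26.3521) (0, 3.8292) (0, 0) (18, 0) (18, 26.2487)]  |A|=295.0742
4. ⊥bis P6·P2 via (15.73,16.17): [(8.8046, 16.2943) (0, 3.8292) (0, 0) (18, 0) (18, 16.1293)]  |A|=237.6638
5. ⊥bis P6·P3 via (13.295,19.19): [(8.8046, 16.2943) (0, 3.8292) (0, 0) (18, 0) (18, 16.1293)]  |A|=237.6638
6. ⊥bis P6·P4 via (13.92,16.285): [(13.7372, 16.2058) (6.5384, 13.086) (0, 3.8292) (0, 0) (18, 0) (18, 16.1293)]  |A|=229.6509
7. ⊥bis P6·P5 via (14.065,8.61): [(13.7372, 16.2058) (6.5384, 13.086) (5.8925, 12.1715) (18, 6.8952) (18, 16.1293)]  |A|=67.0838
8. ⊥bis P6·P7 via (10.255,18.31): [(13.7372, 16.2058) (6.5384, 13.086) (5.8925, 12.1715) (18, 6.8952) (18, 16.1293)]  |A|=67.0838
9. canonical 5-gon: [(13.7372, 16.2058) (6.5384, 13.086) (5.8925, 12.1715) (18, 6.8952) (18, 16.1293)]
10. shoelace: 67.0838

Area of P6's cell: 67.0838 (5 vertices)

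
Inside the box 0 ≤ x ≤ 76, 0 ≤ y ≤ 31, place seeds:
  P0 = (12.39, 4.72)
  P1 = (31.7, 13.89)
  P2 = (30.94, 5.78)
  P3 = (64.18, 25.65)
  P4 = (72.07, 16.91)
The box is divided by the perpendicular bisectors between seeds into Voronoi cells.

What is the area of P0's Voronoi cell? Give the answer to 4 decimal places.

Area of P0's cell: 567.9715

1. box [0,76]×[0,31]: [(0, 0) (76, 0) (76, 31) (0, 31)]
2. ⊥bis P0·P1 via (22.045,9.305): [(0, 0) (26.4638, 0) (11.7424, 31) (0, 31)]  |A|=592.196
3. ⊥bis P0·P2 via (21.665,5.25): [(0, 0) (21.965, 0) (21.3496, 10.7693) (11.7424, 31) (0, 31)]  |A|=567.9715
4. ⊥bis P0·P3 via (38.285,15.185): [(0, 0) (21.965, 0) (21.3496, 10.7693) (11.7424, 31) (0, 31)]  |A|=567.9715
5. ⊥bis P0·P4 via (42.23,10.815): [(0, 0) (21.965, 0) (21.3496, 10.7693) (11.7424, 31) (0, 31)]  |A|=567.9715
6. canonical 5-gon: [(0, 0) (21.965, 0) (21.3496, 10.7693) (11.7424, 31) (0, 31)]
7. shoelace: 567.9715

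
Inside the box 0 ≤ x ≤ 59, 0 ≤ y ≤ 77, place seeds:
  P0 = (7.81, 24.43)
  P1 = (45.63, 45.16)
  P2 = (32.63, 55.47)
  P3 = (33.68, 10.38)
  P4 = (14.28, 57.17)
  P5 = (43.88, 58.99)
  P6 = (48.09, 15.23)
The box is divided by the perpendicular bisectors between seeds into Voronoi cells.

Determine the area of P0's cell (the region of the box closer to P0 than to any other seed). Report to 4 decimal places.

1. box [0,59]×[0,77]: [(0, 0) (59, 0) (59, 77) (0, 77)]
2. ⊥bis P0·P1 via (26.72,34.795): [(0, 0) (45.7919, 0) (3.5865, 77) (0, 77)]  |A|=1901.0688
3. ⊥bis P0·P2 via (20.22,39.95): [(0, 56.1182) (0, 0) (45.7919, 0) (26.7615, 34.7194)]  |A|=1545.8355
4. ⊥bis P0·P3 via (20.745,17.405): [(0, 56.1182) (0, 0) (11.2923, 0) (28.4627, 31.6155) (26.7615, 34.7194)]  |A|=1000.4742
5. ⊥bis P0·P4 via (11.045,40.8): [(21.8199, 38.6707) (0, 42.9827) (0, 0) (11.2923, 0) (28.4627, 31.6155) (26.7615, 34.7194)]  |A|=857.1665
6. ⊥bis P0·P5 via (25.845,41.71): [(21.8199, 38.6707) (0, 42.9827) (0, 0) (11.2923, 0) (28.4627, 31.6155) (26.7615, 34.7194)]  |A|=857.1665
7. ⊥bis P0·P6 via (27.95,19.83): [(21.8199, 38.6707) (0, 42.9827) (0, 0) (11.2923, 0) (28.4627, 31.6155) (26.7615, 34.7194)]  |A|=857.1665
8. canonical 6-gon: [(21.8199, 38.6707) (0, 42.9827) (0, 0) (11.2923, 0) (28.4627, 31.6155) (26.7615, 34.7194)]
9. shoelace: 857.1665

Area of P0's cell: 857.1665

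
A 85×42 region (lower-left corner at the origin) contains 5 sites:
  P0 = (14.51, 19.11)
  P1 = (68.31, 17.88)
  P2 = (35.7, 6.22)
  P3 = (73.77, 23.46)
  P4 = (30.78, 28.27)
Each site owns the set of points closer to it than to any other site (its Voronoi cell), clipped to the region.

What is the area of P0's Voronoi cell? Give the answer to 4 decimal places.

Area of P0's cell: 867.3075

1. box [0,85]×[0,42]: [(0, 0) (85, 0) (85, 42) (0, 42)]
2. ⊥bis P0·P1 via (41.41,18.495): [(0, 0) (40.9872, 0) (41.9474, 42) (0, 42)]  |A|=1741.6254
3. ⊥bis P0·P2 via (25.105,12.665): [(0, 0) (17.4008, 0) (41.9082, 40.288) (41.9474, 42) (0, 42)]  |A|=1266.5017
4. ⊥bis P0·P3 via (44.14,21.285): [(0, 0) (17.4008, 0) (41.9082, 40.288) (41.9474, 42) (0, 42)]  |A|=1266.5017
5. ⊥bis P0·P4 via (22.645,23.69): [(0, 0) (17.4008, 0) (27.051, 15.8641) (12.3365, 42) (0, 42)]  |A|=867.3075
6. canonical 5-gon: [(0, 0) (17.4008, 0) (27.051, 15.8641) (12.3365, 42) (0, 42)]
7. shoelace: 867.3075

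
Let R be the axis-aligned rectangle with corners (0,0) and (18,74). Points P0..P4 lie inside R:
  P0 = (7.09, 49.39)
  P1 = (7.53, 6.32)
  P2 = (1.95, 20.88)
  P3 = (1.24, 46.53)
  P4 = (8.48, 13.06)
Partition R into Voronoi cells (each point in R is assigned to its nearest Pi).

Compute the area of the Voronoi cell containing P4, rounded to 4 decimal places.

Area of P4's cell: 190.4556

1. box [0,18]×[0,74]: [(0, 0) (18, 0) (18, 74) (0, 74)]
2. ⊥bis P4·P0 via (7.785,31.225): [(0, 30.9271) (0, 0) (18, 0) (18, 31.6158)]  |A|=562.8868
3. ⊥bis P4·P1 via (8.005,9.69): [(0, 30.9271) (0, 10.8183) (18, 8.2812) (18, 31.6158)]  |A|=390.9912
4. ⊥bis P4·P2 via (5.215,16.97): [(0, 12.6153) (0, 10.8183) (18, 8.2812) (18, 27.646)]  |A|=190.4556
5. ⊥bis P4·P3 via (4.86,29.795): [(0, 12.6153) (0, 10.8183) (18, 8.2812) (18, 27.646)]  |A|=190.4556
6. canonical 4-gon: [(0, 12.6153) (0, 10.8183) (18, 8.2812) (18, 27.646)]
7. shoelace: 190.4556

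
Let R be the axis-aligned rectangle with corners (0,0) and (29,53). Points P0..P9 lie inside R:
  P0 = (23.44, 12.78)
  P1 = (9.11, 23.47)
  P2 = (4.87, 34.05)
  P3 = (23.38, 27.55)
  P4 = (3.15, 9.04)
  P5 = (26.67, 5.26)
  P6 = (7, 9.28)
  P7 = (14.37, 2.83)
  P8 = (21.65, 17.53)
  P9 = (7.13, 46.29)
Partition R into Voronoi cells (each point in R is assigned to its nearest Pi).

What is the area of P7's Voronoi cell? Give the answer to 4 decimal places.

1. box [0,29]×[0,53]: [(0, 0) (29, 0) (29, 53) (0, 53)]
2. ⊥bis P7·P0 via (18.905,7.805): [(0, 25.038) (0, 0) (27.4673, 0)]  |A|=343.8627
3. ⊥bis P7·P1 via (11.74,13.15): [(12.7571, 13.4092) (0, 10.1581) (0, 0) (27.4673, 0)]  |A|=248.9509
4. ⊥bis P7·P2 via (9.62,18.44): [(12.7571, 13.4092) (0, 10.1581) (0, 0) (27.4673, 0)]  |A|=248.9509
5. ⊥bis P7·P3 via (18.875,15.19): [(12.7571, 13.4092) (0, 10.1581) (0, 0) (27.4673, 0)]  |A|=248.9509
6. ⊥bis P7·P4 via (8.76,5.935): [(12.8499, 13.3245) (5.4751, 0) (27.4673, 0)]  |A|=146.5176
7. ⊥bis P7·P5 via (20.52,4.045): [(19.9687, 6.8353) (12.8499, 13.3245) (5.4751, 0) (21.3191, 0)]  |A|=125.5053
8. ⊥bis P7·P6 via (10.685,6.055): [(19.9687, 6.8353) (15.1846, 11.1964) (5.6287, 0.2775) (5.4751, 0) (21.3191, 0)]  |A|=102.5913
9. ⊥bis P7·P8 via (18.01,10.18): [(19.9687, 6.8353) (15.1846, 11.1964) (5.6287, 0.2775) (5.4751, 0) (21.3191, 0)]  |A|=102.5913
10. ⊥bis P7·P9 via (10.75,24.56): [(19.9687, 6.8353) (15.1846, 11.1964) (5.6287, 0.2775) (5.4751, 0) (21.3191, 0)]  |A|=102.5913
11. canonical 5-gon: [(19.9687, 6.8353) (15.1846, 11.1964) (5.6287, 0.2775) (5.4751, 0) (21.3191, 0)]
12. shoelace: 102.5913

Area of P7's cell: 102.5913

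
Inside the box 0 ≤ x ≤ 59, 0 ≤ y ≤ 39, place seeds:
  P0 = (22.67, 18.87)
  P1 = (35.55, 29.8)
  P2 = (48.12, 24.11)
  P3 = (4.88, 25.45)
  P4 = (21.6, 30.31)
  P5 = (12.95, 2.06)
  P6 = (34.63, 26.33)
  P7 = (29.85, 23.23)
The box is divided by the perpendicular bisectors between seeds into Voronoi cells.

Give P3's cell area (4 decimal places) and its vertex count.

Area of P3's cell: 324.6013 (5 vertices)

1. box [0,59]×[0,39]: [(0, 0) (59, 0) (59, 39) (0, 39)]
2. ⊥bis P3·P0 via (13.775,22.16): [(0, 0) (5.5787, 0) (20.0036, 39) (0, 39)]  |A|=498.8546
3. ⊥bis P3·P1 via (20.215,27.625): [(0, 0) (5.5787, 0) (18.9902, 36.2602) (18.6017, 39) (0, 39)]  |A|=496.9341
4. ⊥bis P3·P2 via (26.5,24.78): [(0, 0) (5.5787, 0) (18.9902, 36.2602) (18.6017, 39) (0, 39)]  |A|=496.9341
5. ⊥bis P3·P4 via (13.24,27.88): [(0, 0) (5.5787, 0) (14.4064, 23.8671) (10.0078, 39) (0, 39)]  |A|=423.2215
6. ⊥bis P3·P5 via (8.915,13.755): [(0, 10.6792) (10.9224, 14.4476) (14.4064, 23.8671) (10.0078, 39) (0, 39)]  |A|=324.6013
7. ⊥bis P3·P6 via (19.755,25.89): [(0, 10.6792) (10.9224, 14.4476) (14.4064, 23.8671) (10.0078, 39) (0, 39)]  |A|=324.6013
8. ⊥bis P3·P7 via (17.365,24.34): [(0, 10.6792) (10.9224, 14.4476) (14.4064, 23.8671) (10.0078, 39) (0, 39)]  |A|=324.6013
9. canonical 5-gon: [(0, 10.6792) (10.9224, 14.4476) (14.4064, 23.8671) (10.0078, 39) (0, 39)]
10. shoelace: 324.6013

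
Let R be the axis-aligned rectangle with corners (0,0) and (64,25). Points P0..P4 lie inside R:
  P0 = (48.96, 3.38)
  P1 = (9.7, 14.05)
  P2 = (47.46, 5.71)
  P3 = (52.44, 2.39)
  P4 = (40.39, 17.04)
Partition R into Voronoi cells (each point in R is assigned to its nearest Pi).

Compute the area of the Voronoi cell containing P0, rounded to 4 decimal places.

Area of P0's cell: 30.0265

1. box [0,64]×[0,25]: [(0, 0) (64, 0) (64, 25) (0, 25)]
2. ⊥bis P0·P1 via (29.33,8.715): [(26.9615, 0) (64, 0) (64, 25) (33.7559, 25)]  |A|=841.033
3. ⊥bis P0·P2 via (48.21,4.545): [(41.1501, 0) (64, 0) (64, 14.7102)]  |A|=168.0637
4. ⊥bis P0·P3 via (50.7,2.885): [(51.8364, 6.8796) (41.1501, 0) (49.8793, 0)]  |A|=30.0265
5. ⊥bis P0·P4 via (44.675,10.21): [(51.8364, 6.8796) (41.1501, 0) (49.8793, 0)]  |A|=30.0265
6. canonical 3-gon: [(51.8364, 6.8796) (41.1501, 0) (49.8793, 0)]
7. shoelace: 30.0265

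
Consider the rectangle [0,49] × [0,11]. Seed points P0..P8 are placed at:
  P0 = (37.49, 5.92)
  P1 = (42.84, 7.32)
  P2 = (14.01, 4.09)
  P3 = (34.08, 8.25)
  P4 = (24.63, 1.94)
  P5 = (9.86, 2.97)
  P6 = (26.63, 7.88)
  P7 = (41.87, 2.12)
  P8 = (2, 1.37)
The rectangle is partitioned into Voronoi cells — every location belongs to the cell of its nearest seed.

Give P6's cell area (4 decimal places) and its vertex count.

Area of P6's cell: 64.1714 (4 vertices)

1. box [0,49]×[0,11]: [(0, 0) (49, 0) (49, 11) (0, 11)]
2. ⊥bis P6·P0 via (32.06,6.9): [(0, 0) (30.8147, 0) (32.8, 11) (0, 11)]  |A|=349.8806
3. ⊥bis P6·P1 via (34.735,7.6): [(0, 0) (30.8147, 0) (32.8, 11) (0, 11)]  |A|=349.8806
4. ⊥bis P6·P2 via (20.32,5.985): [(22.1174, 0) (30.8147, 0) (32.8, 11) (18.8139, 11)]  |A|=124.7584
5. ⊥bis P6·P3 via (30.355,8.065): [(22.1174, 0) (30.7555, 0) (30.2092, 11) (18.8139, 11)]  |A|=110.1841
6. ⊥bis P6·P4 via (25.63,4.91): [(20.0818, 6.7781) (30.5947, 3.2384) (30.2092, 11) (18.8139, 11)]  |A|=64.1714
7. ⊥bis P6·P5 via (18.245,5.425): [(20.0818, 6.7781) (30.5947, 3.2384) (30.2092, 11) (18.8139, 11)]  |A|=64.1714
8. ⊥bis P6·P7 via (34.25,5): [(20.0818, 6.7781) (30.5947, 3.2384) (30.2092, 11) (18.8139, 11)]  |A|=64.1714
9. ⊥bis P6·P8 via (14.315,4.625): [(20.0818, 6.7781) (30.5947, 3.2384) (30.2092, 11) (18.8139, 11)]  |A|=64.1714
10. canonical 4-gon: [(20.0818, 6.7781) (30.5947, 3.2384) (30.2092, 11) (18.8139, 11)]
11. shoelace: 64.1714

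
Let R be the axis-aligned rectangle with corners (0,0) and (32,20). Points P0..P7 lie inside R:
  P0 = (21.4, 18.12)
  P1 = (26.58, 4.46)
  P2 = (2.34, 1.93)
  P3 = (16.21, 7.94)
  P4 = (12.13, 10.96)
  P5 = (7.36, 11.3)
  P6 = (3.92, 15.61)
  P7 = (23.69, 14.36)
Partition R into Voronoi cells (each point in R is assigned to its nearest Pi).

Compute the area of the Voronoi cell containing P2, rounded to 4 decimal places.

1. box [0,32]×[0,20]: [(0, 0) (32, 0) (32, 20) (0, 20)]
2. ⊥bis P2·P0 via (11.87,10.025): [(0, 0) (20.3855, 0) (3.397, 20) (0, 20)]  |A|=237.8247
3. ⊥bis P2·P1 via (14.46,3.195): [(0, 0) (14.7935, 0) (14.0101, 7.5055) (3.397, 20) (0, 20)]  |A|=216.8393
4. ⊥bis P2·P3 via (9.275,4.935): [(0, 0) (11.4134, 0) (2.7472, 20) (0, 20)]  |A|=141.6058
5. ⊥bis P2·P4 via (7.235,6.445): [(0, 14.2889) (0, 0) (11.4134, 0) (9.8484, 3.6116)]  |A|=90.9721
6. ⊥bis P2·P5 via (4.85,6.615): [(9.255, 4.255) (0, 9.2134) (0, 0) (11.4134, 0) (9.8484, 3.6116)]  |A|=67.4852
7. ⊥bis P2·P6 via (3.13,8.77): [(9.255, 4.255) (0.1949, 9.109) (0, 9.1315) (0, 0) (11.4134, 0) (9.8484, 3.6116)]  |A|=67.4772
8. ⊥bis P2·P7 via (13.015,8.145): [(9.255, 4.255) (0.1949, 9.109) (0, 9.1315) (0, 0) (11.4134, 0) (9.8484, 3.6116)]  |A|=67.4772
9. canonical 6-gon: [(9.255, 4.255) (0.1949, 9.109) (0, 9.1315) (0, 0) (11.4134, 0) (9.8484, 3.6116)]
10. shoelace: 67.4772

Area of P2's cell: 67.4772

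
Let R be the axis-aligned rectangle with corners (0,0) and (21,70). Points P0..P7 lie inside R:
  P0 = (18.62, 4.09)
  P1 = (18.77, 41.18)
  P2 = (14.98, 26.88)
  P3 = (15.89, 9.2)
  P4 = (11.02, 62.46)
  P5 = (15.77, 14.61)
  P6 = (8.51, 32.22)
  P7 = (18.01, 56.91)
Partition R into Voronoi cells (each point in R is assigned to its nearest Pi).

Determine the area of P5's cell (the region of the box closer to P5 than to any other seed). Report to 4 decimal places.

1. box [0,21]×[0,70]: [(0, 0) (21, 0) (21, 70) (0, 70)]
2. ⊥bis P5·P0 via (17.195,9.35): [(0, 4.6917) (21, 10.3808) (21, 70) (0, 70)]  |A|=1311.7389
3. ⊥bis P5·P1 via (17.27,27.895): [(0, 29.8449) (0, 4.6917) (21, 10.3808) (21, 27.4738)]  |A|=443.5863
4. ⊥bis P5·P2 via (15.375,20.745): [(0, 19.7551) (0, 4.6917) (21, 10.3808) (21, 21.1072)]  |A|=270.7926
5. ⊥bis P5·P3 via (15.83,11.905): [(0, 19.7551) (0, 11.5539) (21, 12.0197) (21, 21.1072)]  |A|=181.5314
6. ⊥bis P5·P4 via (13.395,38.535): [(0, 19.7551) (0, 11.5539) (21, 12.0197) (21, 21.1072)]  |A|=181.5314
7. ⊥bis P5·P6 via (12.14,23.415): [(3.8662, 20.004) (0, 18.4101) (0, 11.5539) (21, 12.0197) (21, 21.1072)]  |A|=178.9313
8. ⊥bis P5·P7 via (16.89,35.76): [(3.8662, 20.004) (0, 18.4101) (0, 11.5539) (21, 12.0197) (21, 21.1072)]  |A|=178.9313
9. canonical 5-gon: [(3.8662, 20.004) (0, 18.4101) (0, 11.5539) (21, 12.0197) (21, 21.1072)]
10. shoelace: 178.9313

Area of P5's cell: 178.9313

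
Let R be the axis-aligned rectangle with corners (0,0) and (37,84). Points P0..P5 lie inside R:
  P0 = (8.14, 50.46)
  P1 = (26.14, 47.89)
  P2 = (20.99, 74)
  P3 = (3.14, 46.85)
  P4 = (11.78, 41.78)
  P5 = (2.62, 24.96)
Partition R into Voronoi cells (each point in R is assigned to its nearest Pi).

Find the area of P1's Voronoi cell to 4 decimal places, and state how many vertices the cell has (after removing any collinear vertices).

1. box [0,37]×[0,84]: [(0, 0) (37, 0) (37, 84) (0, 84)]
2. ⊥bis P1·P0 via (17.14,49.175): [(10.1189, 0) (37, 0) (37, 84) (22.1122, 84)]  |A|=1754.2922
3. ⊥bis P1·P2 via (23.565,60.945): [(18.683, 59.9821) (10.1189, 0) (37, 0) (37, 63.595)]  |A|=1388.6259
4. ⊥bis P1·P3 via (14.64,47.37): [(18.683, 59.9821) (15.1793, 35.4426) (16.7819, 0) (37, 0) (37, 63.595)]  |A|=1270.548
5. ⊥bis P1·P4 via (18.96,44.835): [(18.683, 59.9821) (17.1333, 49.1282) (37, 2.4366) (37, 63.595)]  |A|=704.1132
6. ⊥bis P1·P5 via (14.38,36.425): [(18.683, 59.9821) (17.1333, 49.1282) (28.8563, 21.5762) (37, 13.223) (37, 63.595)]  |A|=660.1927
7. canonical 5-gon: [(18.683, 59.9821) (17.1333, 49.1282) (28.8563, 21.5762) (37, 13.223) (37, 63.595)]
8. shoelace: 660.1927

Area of P1's cell: 660.1927 (5 vertices)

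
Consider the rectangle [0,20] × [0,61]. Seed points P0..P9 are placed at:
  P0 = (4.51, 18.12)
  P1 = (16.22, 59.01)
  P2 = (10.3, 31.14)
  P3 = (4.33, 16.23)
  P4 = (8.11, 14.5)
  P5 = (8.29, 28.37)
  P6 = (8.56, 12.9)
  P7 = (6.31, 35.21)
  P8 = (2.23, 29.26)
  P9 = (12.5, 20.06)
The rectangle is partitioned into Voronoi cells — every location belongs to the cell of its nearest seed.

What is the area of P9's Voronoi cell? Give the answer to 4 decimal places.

1. box [0,20]×[0,61]: [(0, 0) (20, 0) (20, 61) (0, 61)]
2. ⊥bis P9·P0 via (8.505,19.09): [(0, 54.1183) (13.1401, 0) (20, 0) (20, 61) (0, 61)]  |A|=864.4394
3. ⊥bis P9·P1 via (14.36,39.535): [(3.284, 40.5928) (13.1401, 0) (20, 0) (20, 38.9963)]  |A|=465.1617
4. ⊥bis P9·P2 via (11.4,25.6): [(7.1302, 24.7522) (13.1401, 0) (20, 0) (20, 27.3076)]  |A|=260.6202
5. ⊥bis P9·P3 via (8.415,18.145): [(7.1302, 24.7522) (9.0777, 16.7314) (16.9212, 0) (20, 0) (20, 27.3076)]  |A|=228.9891
6. ⊥bis P9·P4 via (10.305,17.28): [(7.1302, 24.7522) (8.6218, 18.609) (20, 9.6251) (20, 27.3076)]  |A|=142.034
7. ⊥bis P9·P5 via (10.395,24.215): [(14.2431, 26.1645) (7.604, 22.801) (8.6218, 18.609) (20, 9.6251) (20, 27.3076)]  |A|=134.7601
8. ⊥bis P9·P6 via (10.53,16.48): [(14.2431, 26.1645) (7.604, 22.801) (8.6218, 18.609) (13.1308, 15.0488) (20, 11.2689) (20, 27.3076)]  |A|=129.1146
9. ⊥bis P9·P7 via (9.405,27.635): [(14.2431, 26.1645) (7.604, 22.801) (8.6218, 18.609) (13.1308, 15.0488) (20, 11.2689) (20, 27.3076)]  |A|=129.1146
10. ⊥bis P9·P8 via (7.365,24.66): [(14.2431, 26.1645) (7.604, 22.801) (8.6218, 18.609) (13.1308, 15.0488) (20, 11.2689) (20, 27.3076)]  |A|=129.1146
11. canonical 6-gon: [(14.2431, 26.1645) (7.604, 22.801) (8.6218, 18.609) (13.1308, 15.0488) (20, 11.2689) (20, 27.3076)]
12. shoelace: 129.1146

Area of P9's cell: 129.1146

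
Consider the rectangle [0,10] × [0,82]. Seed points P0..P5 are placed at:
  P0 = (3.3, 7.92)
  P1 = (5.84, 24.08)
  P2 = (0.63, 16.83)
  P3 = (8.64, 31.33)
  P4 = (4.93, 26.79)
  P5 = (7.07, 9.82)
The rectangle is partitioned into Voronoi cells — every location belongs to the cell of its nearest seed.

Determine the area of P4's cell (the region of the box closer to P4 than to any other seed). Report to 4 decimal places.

1. box [0,10]×[0,82]: [(0, 0) (10, 0) (10, 82) (0, 82)]
2. ⊥bis P4·P0 via (4.115,17.355): [(0, 17.7105) (10, 16.8467) (10, 82) (0, 82)]  |A|=647.2145
3. ⊥bis P4·P1 via (5.385,25.435): [(0, 23.6268) (10, 26.9847) (10, 82) (0, 82)]  |A|=566.9428
4. ⊥bis P4·P2 via (2.78,21.81): [(0, 23.6268) (10, 26.9847) (10, 82) (0, 82)]  |A|=566.9428
5. ⊥bis P4·P3 via (6.785,29.06): [(0, 34.6046) (0, 23.6268) (9.5213, 26.8239)]  |A|=52.2616
6. ⊥bis P4·P5 via (6,18.305): [(0, 34.6046) (0, 23.6268) (9.5213, 26.8239)]  |A|=52.2616
7. canonical 3-gon: [(0, 34.6046) (0, 23.6268) (9.5213, 26.8239)]
8. shoelace: 52.2616

Area of P4's cell: 52.2616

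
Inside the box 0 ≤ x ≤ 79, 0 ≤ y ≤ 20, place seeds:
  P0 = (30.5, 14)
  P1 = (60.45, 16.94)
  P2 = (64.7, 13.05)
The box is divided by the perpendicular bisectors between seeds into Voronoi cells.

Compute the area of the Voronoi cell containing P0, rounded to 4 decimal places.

1. box [0,79]×[0,20]: [(0, 0) (79, 0) (79, 20) (0, 20)]
2. ⊥bis P0·P1 via (45.475,15.47): [(0, 0) (46.9936, 0) (45.0303, 20) (0, 20)]  |A|=920.2391
3. ⊥bis P0·P2 via (47.6,13.525): [(0, 0) (46.9936, 0) (45.0303, 20) (0, 20)]  |A|=920.2391
4. canonical 4-gon: [(0, 0) (46.9936, 0) (45.0303, 20) (0, 20)]
5. shoelace: 920.2391

Area of P0's cell: 920.2391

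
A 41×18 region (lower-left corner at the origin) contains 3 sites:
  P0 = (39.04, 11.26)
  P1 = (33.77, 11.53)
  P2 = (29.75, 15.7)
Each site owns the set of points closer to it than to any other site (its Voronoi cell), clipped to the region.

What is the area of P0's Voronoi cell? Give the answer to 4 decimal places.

Area of P0's cell: 84.9187

1. box [0,41]×[0,18]: [(0, 0) (41, 0) (41, 18) (0, 18)]
2. ⊥bis P0·P1 via (36.405,11.395): [(35.8212, 0) (41, 0) (41, 18) (36.7434, 18)]  |A|=84.9187
3. ⊥bis P0·P2 via (34.395,13.48): [(35.8212, 0) (41, 0) (41, 18) (36.7434, 18)]  |A|=84.9187
4. canonical 4-gon: [(35.8212, 0) (41, 0) (41, 18) (36.7434, 18)]
5. shoelace: 84.9187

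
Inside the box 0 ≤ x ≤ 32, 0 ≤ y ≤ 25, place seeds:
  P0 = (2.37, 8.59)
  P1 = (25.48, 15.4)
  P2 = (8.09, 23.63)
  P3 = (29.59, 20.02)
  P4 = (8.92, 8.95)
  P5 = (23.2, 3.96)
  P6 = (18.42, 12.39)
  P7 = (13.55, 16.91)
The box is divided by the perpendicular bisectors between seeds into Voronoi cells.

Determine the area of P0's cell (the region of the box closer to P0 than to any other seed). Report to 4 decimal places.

Area of P0's cell: 96.7754

1. box [0,32]×[0,25]: [(0, 0) (32, 0) (32, 25) (0, 25)]
2. ⊥bis P0·P1 via (13.925,11.995): [(0, 0) (17.4597, 0) (10.0927, 25) (0, 25)]  |A|=344.4047
3. ⊥bis P0·P2 via (5.23,16.11): [(0, 18.0991) (0, 0) (17.4597, 0) (13.6568, 12.9051)]  |A|=236.2473
4. ⊥bis P0·P3 via (15.98,14.305): [(0, 18.0991) (0, 0) (17.4597, 0) (13.6568, 12.9051)]  |A|=236.2473
5. ⊥bis P0·P4 via (5.645,8.77): [(5.2418, 16.1055) (0, 18.0991) (0, 0) (6.127, 0)]  |A|=96.7754
6. ⊥bis P0·P5 via (12.785,6.275): [(5.2418, 16.1055) (0, 18.0991) (0, 0) (6.127, 0)]  |A|=96.7754
7. ⊥bis P0·P6 via (10.395,10.49): [(5.2418, 16.1055) (0, 18.0991) (0, 0) (6.127, 0)]  |A|=96.7754
8. ⊥bis P0·P7 via (7.96,12.75): [(5.2418, 16.1055) (0, 18.0991) (0, 0) (6.127, 0)]  |A|=96.7754
9. canonical 4-gon: [(5.2418, 16.1055) (0, 18.0991) (0, 0) (6.127, 0)]
10. shoelace: 96.7754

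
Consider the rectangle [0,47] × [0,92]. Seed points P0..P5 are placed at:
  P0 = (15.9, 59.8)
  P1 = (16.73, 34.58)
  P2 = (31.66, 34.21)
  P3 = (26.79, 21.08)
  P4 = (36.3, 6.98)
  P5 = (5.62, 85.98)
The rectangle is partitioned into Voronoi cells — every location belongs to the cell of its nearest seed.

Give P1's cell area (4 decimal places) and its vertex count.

1. box [0,47]×[0,92]: [(0, 0) (47, 0) (47, 92) (0, 92)]
2. ⊥bis P1·P0 via (16.315,47.19): [(0, 46.6531) (0, 0) (47, 0) (47, 48.1999)]  |A|=2229.0437
3. ⊥bis P1·P2 via (24.195,34.395): [(24.5188, 47.46) (0, 46.6531) (0, 0) (23.3426, 0)]  |A|=1125.8582
4. ⊥bis P1·P3 via (21.76,27.83): [(24.0751, 29.5551) (24.5188, 47.46) (0, 46.6531) (0, 11.6148)]  |A|=641.0979
5. ⊥bis P1·P4 via (26.515,20.78): [(24.0751, 29.5551) (24.5188, 47.46) (0, 46.6531) (0, 11.6148)]  |A|=641.0979
6. ⊥bis P1·P5 via (11.175,60.28): [(24.0751, 29.5551) (24.5188, 47.46) (0, 46.6531) (0, 11.6148)]  |A|=641.0979
7. canonical 4-gon: [(24.0751, 29.5551) (24.5188, 47.46) (0, 46.6531) (0, 11.6148)]
8. shoelace: 641.0979

Area of P1's cell: 641.0979 (4 vertices)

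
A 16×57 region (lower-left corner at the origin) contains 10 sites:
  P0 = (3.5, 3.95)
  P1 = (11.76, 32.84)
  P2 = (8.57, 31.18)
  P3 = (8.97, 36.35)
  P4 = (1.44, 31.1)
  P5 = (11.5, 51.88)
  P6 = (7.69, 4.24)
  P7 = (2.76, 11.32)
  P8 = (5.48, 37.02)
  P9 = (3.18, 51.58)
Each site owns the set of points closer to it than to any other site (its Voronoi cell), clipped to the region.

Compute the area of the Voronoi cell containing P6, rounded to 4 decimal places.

1. box [0,16]×[0,57]: [(0, 0) (16, 0) (16, 57) (0, 57)]
2. ⊥bis P6·P0 via (5.595,4.095): [(5.8784, 0) (16, 0) (16, 57) (1.9333, 57)]  |A|=689.3653
3. ⊥bis P6·P1 via (9.725,18.54): [(4.5442, 19.2773) (5.8784, 0) (16, 0) (16, 17.647)]  |A|=198.6385
4. ⊥bis P6·P2 via (8.13,17.71): [(4.6448, 17.8238) (5.8784, 0) (16, 0) (16, 17.4529)]  |A|=189.2935
5. ⊥bis P6·P3 via (8.33,20.295): [(4.6448, 17.8238) (5.8784, 0) (16, 0) (16, 17.4529)]  |A|=189.2935
6. ⊥bis P6·P4 via (4.565,17.67): [(5.1546, 17.8072) (4.654, 17.6907) (5.8784, 0) (16, 0) (16, 17.4529)]  |A|=189.2596
7. ⊥bis P6·P5 via (9.595,28.06): [(5.1546, 17.8072) (4.654, 17.6907) (5.8784, 0) (16, 0) (16, 17.4529)]  |A|=189.2596
8. ⊥bis P6·P7 via (5.225,7.78): [(5.3347, 7.8564) (5.8784, 0) (16, 0) (16, 15.2829)]  |A|=121.2582
9. ⊥bis P6·P8 via (6.585,20.63): [(5.3347, 7.8564) (5.8784, 0) (16, 0) (16, 15.2829)]  |A|=121.2582
10. ⊥bis P6·P9 via (5.435,27.91): [(5.3347, 7.8564) (5.8784, 0) (16, 0) (16, 15.2829)]  |A|=121.2582
11. canonical 4-gon: [(5.3347, 7.8564) (5.8784, 0) (16, 0) (16, 15.2829)]
12. shoelace: 121.2582

Area of P6's cell: 121.2582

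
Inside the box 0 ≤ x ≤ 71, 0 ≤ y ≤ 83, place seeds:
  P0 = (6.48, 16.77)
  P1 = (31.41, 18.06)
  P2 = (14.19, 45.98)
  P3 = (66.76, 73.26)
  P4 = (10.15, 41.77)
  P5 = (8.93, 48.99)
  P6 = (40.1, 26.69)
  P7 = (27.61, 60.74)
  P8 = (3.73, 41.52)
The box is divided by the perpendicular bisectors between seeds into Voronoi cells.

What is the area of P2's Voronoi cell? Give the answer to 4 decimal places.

Area of P2's cell: 258.1941

1. box [0,71]×[0,83]: [(0, 0) (71, 0) (71, 83) (0, 83)]
2. ⊥bis P2·P0 via (10.335,31.375): [(0, 34.1029) (71, 15.3624) (71, 83) (0, 83)]  |A|=4136.9797
3. ⊥bis P2·P1 via (22.8,32.02): [(0, 34.1029) (18.3319, 29.2642) (71, 61.7479) (71, 83) (0, 83)]  |A|=2915.4606
4. ⊥bis P2·P3 via (40.475,59.62): [(0, 34.1029) (18.3319, 29.2642) (47.0394, 46.97) (28.3425, 83) (0, 83)]  |A|=1892.3792
5. ⊥bis P2·P4 via (12.17,43.875): [(0, 55.5536) (23.8494, 32.6672) (47.0394, 46.97) (28.3425, 83) (0, 83)]  |A|=1592.0463
6. ⊥bis P2·P5 via (11.56,47.485): [(10.4427, 45.5325) (23.8494, 32.6672) (47.0394, 46.97) (30.0264, 79.7551)]  |A|=857.1916
7. ⊥bis P2·P6 via (27.145,36.335): [(10.4427, 45.5325) (23.8494, 32.6672) (24.894, 33.3115) (42.1203, 56.4495) (30.0264, 79.7551)]  |A|=718.6331
8. ⊥bis P2·P7 via (20.9,53.36): [(16.9678, 56.9352) (10.4427, 45.5325) (23.8494, 32.6672) (24.894, 33.3115) (32.1827, 43.1016)]  |A|=258.1941
9. ⊥bis P2·P8 via (8.96,43.75): [(16.9678, 56.9352) (10.4427, 45.5325) (23.8494, 32.6672) (24.894, 33.3115) (32.1827, 43.1016)]  |A|=258.1941
10. canonical 5-gon: [(16.9678, 56.9352) (10.4427, 45.5325) (23.8494, 32.6672) (24.894, 33.3115) (32.1827, 43.1016)]
11. shoelace: 258.1941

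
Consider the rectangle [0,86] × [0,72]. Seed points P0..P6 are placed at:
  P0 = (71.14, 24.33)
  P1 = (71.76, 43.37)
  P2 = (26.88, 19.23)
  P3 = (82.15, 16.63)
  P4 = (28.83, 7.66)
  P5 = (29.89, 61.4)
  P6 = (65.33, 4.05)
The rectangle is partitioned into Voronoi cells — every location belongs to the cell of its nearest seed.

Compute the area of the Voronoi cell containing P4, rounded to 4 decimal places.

Area of P4's cell: 602.9552

1. box [0,86]×[0,72]: [(0, 0) (86, 0) (86, 72) (0, 72)]
2. ⊥bis P4·P0 via (49.985,15.995): [(0, 0) (56.287, 0) (27.9192, 72) (0, 72)]  |A|=3031.4229
3. ⊥bis P4·P1 via (50.295,25.515): [(0, 0) (56.287, 0) (42.5798, 34.7901) (11.6279, 72) (0, 72)]  |A|=2728.3235
4. ⊥bis P4·P2 via (27.855,13.445): [(0, 8.7503) (0, 0) (56.287, 0) (49.5491, 17.1013)]  |A|=698.0763
5. ⊥bis P4·P3 via (55.49,12.145): [(0, 8.7503) (0, 0) (56.287, 0) (49.5491, 17.1013)]  |A|=698.0763
6. ⊥bis P4·P5 via (29.36,34.53): [(0, 8.7503) (0, 0) (56.287, 0) (49.5491, 17.1013)]  |A|=698.0763
7. ⊥bis P4·P6 via (47.08,5.855): [(48.1693, 16.8688) (0, 8.7503) (0, 0) (46.5009, 0)]  |A|=602.9552
8. canonical 4-gon: [(48.1693, 16.8688) (0, 8.7503) (0, 0) (46.5009, 0)]
9. shoelace: 602.9552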